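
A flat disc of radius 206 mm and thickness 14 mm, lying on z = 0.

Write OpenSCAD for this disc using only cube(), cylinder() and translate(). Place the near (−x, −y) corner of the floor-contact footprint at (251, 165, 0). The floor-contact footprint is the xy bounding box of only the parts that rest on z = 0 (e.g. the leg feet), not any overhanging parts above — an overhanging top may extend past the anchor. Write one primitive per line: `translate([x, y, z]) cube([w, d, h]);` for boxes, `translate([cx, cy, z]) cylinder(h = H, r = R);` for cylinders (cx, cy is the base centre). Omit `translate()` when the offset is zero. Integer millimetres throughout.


translate([457, 371, 0]) cylinder(h = 14, r = 206);


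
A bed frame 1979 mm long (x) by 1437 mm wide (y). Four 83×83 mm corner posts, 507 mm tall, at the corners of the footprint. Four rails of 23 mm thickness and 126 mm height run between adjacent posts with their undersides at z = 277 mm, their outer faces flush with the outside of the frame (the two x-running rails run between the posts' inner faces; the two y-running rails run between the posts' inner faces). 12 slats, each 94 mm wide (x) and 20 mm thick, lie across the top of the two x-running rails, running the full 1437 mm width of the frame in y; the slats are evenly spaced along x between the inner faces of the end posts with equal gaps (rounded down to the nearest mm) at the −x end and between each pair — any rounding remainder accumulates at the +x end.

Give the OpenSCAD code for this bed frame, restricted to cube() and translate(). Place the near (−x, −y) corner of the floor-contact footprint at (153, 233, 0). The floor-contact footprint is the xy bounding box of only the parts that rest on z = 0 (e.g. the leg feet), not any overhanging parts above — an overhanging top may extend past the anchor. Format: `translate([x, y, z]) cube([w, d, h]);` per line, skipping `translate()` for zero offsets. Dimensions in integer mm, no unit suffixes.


// slat z = rail_z + rail_h = 277 + 126 = 403
// slat gap = ⌊(1813 − 12·94) / 13⌋ = 52
translate([153, 233, 0]) cube([83, 83, 507]);
translate([153, 1587, 0]) cube([83, 83, 507]);
translate([2049, 233, 0]) cube([83, 83, 507]);
translate([2049, 1587, 0]) cube([83, 83, 507]);
translate([236, 233, 277]) cube([1813, 23, 126]);
translate([236, 1647, 277]) cube([1813, 23, 126]);
translate([153, 316, 277]) cube([23, 1271, 126]);
translate([2109, 316, 277]) cube([23, 1271, 126]);
translate([288, 233, 403]) cube([94, 1437, 20]);
translate([434, 233, 403]) cube([94, 1437, 20]);
translate([580, 233, 403]) cube([94, 1437, 20]);
translate([726, 233, 403]) cube([94, 1437, 20]);
translate([872, 233, 403]) cube([94, 1437, 20]);
translate([1018, 233, 403]) cube([94, 1437, 20]);
translate([1164, 233, 403]) cube([94, 1437, 20]);
translate([1310, 233, 403]) cube([94, 1437, 20]);
translate([1456, 233, 403]) cube([94, 1437, 20]);
translate([1602, 233, 403]) cube([94, 1437, 20]);
translate([1748, 233, 403]) cube([94, 1437, 20]);
translate([1894, 233, 403]) cube([94, 1437, 20]);


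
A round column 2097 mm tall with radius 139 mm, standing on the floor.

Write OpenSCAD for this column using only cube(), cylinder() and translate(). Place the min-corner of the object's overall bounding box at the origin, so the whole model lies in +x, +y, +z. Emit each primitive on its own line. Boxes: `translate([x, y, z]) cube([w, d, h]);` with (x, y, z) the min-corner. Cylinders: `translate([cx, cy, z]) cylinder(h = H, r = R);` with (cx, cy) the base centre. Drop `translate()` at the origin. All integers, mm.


translate([139, 139, 0]) cylinder(h = 2097, r = 139);


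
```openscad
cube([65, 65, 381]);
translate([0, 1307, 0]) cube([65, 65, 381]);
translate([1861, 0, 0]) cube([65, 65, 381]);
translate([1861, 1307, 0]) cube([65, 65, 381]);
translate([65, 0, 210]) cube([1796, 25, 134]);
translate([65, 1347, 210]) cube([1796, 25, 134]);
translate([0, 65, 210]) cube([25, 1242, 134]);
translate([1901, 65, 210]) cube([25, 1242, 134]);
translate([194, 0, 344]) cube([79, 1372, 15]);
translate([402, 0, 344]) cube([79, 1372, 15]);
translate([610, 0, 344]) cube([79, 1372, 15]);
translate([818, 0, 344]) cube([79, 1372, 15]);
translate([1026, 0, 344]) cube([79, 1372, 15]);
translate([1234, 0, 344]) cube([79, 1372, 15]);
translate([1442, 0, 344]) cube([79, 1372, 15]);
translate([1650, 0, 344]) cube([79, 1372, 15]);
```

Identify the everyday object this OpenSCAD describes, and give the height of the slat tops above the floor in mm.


A bed frame. The slat-top height is 359 mm.

Four posts, four rails, and a row of slats — a bed frame. Slats sit on the rails at z = 210 + 134 = 344; with slat thickness 15, the top is 359 mm.


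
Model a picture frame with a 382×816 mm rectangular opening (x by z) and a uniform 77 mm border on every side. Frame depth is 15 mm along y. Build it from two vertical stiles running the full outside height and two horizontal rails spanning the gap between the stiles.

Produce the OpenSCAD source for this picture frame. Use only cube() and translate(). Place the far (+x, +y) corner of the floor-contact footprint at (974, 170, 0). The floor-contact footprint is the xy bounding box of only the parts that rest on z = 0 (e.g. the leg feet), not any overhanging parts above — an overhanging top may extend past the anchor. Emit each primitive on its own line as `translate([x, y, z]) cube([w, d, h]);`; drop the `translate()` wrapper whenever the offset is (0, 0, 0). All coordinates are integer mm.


translate([438, 155, 0]) cube([77, 15, 970]);
translate([897, 155, 0]) cube([77, 15, 970]);
translate([515, 155, 0]) cube([382, 15, 77]);
translate([515, 155, 893]) cube([382, 15, 77]);


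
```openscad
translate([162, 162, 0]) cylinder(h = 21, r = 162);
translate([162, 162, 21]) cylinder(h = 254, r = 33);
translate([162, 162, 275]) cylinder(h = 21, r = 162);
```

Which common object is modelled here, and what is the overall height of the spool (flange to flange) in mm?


A spool. The overall height is 296 mm.

Three coaxial cylinders, large–small–large — a spool. Two 21 mm flanges and a 254 mm core give 21 + 254 + 21 = 296 mm.


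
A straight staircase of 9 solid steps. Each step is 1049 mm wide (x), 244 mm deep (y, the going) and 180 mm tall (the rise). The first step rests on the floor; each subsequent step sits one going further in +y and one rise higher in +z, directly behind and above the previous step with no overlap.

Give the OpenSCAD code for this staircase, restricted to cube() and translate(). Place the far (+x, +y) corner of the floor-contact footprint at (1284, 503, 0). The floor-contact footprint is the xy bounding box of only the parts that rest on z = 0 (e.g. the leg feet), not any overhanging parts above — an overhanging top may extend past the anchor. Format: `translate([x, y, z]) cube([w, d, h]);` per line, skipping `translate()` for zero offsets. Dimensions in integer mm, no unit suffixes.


translate([235, 259, 0]) cube([1049, 244, 180]);
translate([235, 503, 180]) cube([1049, 244, 180]);
translate([235, 747, 360]) cube([1049, 244, 180]);
translate([235, 991, 540]) cube([1049, 244, 180]);
translate([235, 1235, 720]) cube([1049, 244, 180]);
translate([235, 1479, 900]) cube([1049, 244, 180]);
translate([235, 1723, 1080]) cube([1049, 244, 180]);
translate([235, 1967, 1260]) cube([1049, 244, 180]);
translate([235, 2211, 1440]) cube([1049, 244, 180]);


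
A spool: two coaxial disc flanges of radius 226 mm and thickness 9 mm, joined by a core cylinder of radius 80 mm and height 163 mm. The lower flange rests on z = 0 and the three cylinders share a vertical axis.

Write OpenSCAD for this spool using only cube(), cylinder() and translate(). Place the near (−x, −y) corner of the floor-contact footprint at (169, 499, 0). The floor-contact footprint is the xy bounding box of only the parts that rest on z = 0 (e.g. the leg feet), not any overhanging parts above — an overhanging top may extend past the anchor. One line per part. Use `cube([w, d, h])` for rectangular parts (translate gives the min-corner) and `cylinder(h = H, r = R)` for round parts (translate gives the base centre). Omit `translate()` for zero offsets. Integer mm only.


translate([395, 725, 0]) cylinder(h = 9, r = 226);
translate([395, 725, 9]) cylinder(h = 163, r = 80);
translate([395, 725, 172]) cylinder(h = 9, r = 226);


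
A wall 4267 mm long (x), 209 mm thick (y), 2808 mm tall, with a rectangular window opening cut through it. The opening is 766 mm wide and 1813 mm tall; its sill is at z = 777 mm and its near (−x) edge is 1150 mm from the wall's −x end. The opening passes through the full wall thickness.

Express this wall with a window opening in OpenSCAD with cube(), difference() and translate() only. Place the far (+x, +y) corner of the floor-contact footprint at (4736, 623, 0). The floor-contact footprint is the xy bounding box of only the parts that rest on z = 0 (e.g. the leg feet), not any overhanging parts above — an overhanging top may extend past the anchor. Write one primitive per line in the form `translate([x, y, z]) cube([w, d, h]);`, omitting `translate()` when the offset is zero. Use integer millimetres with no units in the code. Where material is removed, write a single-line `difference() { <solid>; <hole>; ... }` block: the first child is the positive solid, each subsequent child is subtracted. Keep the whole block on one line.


difference() { translate([469, 414, 0]) cube([4267, 209, 2808]); translate([1619, 414, 777]) cube([766, 209, 1813]); }


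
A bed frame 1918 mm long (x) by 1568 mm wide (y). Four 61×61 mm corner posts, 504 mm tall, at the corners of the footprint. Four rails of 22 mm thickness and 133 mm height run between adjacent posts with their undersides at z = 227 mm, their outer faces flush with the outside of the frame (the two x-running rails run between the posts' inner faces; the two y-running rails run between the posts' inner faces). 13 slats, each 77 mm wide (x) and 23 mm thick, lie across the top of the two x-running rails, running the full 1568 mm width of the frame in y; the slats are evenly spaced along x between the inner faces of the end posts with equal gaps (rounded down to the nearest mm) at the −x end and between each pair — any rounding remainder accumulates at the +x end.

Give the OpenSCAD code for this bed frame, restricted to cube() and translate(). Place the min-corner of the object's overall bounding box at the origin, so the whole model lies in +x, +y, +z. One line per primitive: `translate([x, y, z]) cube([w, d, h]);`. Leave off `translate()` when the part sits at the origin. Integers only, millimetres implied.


cube([61, 61, 504]);
translate([0, 1507, 0]) cube([61, 61, 504]);
translate([1857, 0, 0]) cube([61, 61, 504]);
translate([1857, 1507, 0]) cube([61, 61, 504]);
translate([61, 0, 227]) cube([1796, 22, 133]);
translate([61, 1546, 227]) cube([1796, 22, 133]);
translate([0, 61, 227]) cube([22, 1446, 133]);
translate([1896, 61, 227]) cube([22, 1446, 133]);
translate([117, 0, 360]) cube([77, 1568, 23]);
translate([250, 0, 360]) cube([77, 1568, 23]);
translate([383, 0, 360]) cube([77, 1568, 23]);
translate([516, 0, 360]) cube([77, 1568, 23]);
translate([649, 0, 360]) cube([77, 1568, 23]);
translate([782, 0, 360]) cube([77, 1568, 23]);
translate([915, 0, 360]) cube([77, 1568, 23]);
translate([1048, 0, 360]) cube([77, 1568, 23]);
translate([1181, 0, 360]) cube([77, 1568, 23]);
translate([1314, 0, 360]) cube([77, 1568, 23]);
translate([1447, 0, 360]) cube([77, 1568, 23]);
translate([1580, 0, 360]) cube([77, 1568, 23]);
translate([1713, 0, 360]) cube([77, 1568, 23]);


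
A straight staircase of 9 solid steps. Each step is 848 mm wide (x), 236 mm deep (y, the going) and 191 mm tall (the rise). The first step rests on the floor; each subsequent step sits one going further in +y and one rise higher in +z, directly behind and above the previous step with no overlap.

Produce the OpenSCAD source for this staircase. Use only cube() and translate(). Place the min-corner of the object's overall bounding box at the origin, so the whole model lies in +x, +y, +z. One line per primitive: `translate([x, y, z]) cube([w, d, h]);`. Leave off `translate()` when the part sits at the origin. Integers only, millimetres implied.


cube([848, 236, 191]);
translate([0, 236, 191]) cube([848, 236, 191]);
translate([0, 472, 382]) cube([848, 236, 191]);
translate([0, 708, 573]) cube([848, 236, 191]);
translate([0, 944, 764]) cube([848, 236, 191]);
translate([0, 1180, 955]) cube([848, 236, 191]);
translate([0, 1416, 1146]) cube([848, 236, 191]);
translate([0, 1652, 1337]) cube([848, 236, 191]);
translate([0, 1888, 1528]) cube([848, 236, 191]);


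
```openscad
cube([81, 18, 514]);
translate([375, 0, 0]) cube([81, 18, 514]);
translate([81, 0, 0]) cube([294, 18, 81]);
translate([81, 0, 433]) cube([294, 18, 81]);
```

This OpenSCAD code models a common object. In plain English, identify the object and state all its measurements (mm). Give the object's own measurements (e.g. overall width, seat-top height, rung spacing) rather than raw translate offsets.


A rectangular picture frame lying in the x–z plane (depth along y). The opening is 294 mm wide (x) by 352 mm tall (z), surrounded by a border 81 mm wide on all four sides. The frame is 18 mm deep and is made of two full-height vertical stiles with two horizontal rails fitted between them.


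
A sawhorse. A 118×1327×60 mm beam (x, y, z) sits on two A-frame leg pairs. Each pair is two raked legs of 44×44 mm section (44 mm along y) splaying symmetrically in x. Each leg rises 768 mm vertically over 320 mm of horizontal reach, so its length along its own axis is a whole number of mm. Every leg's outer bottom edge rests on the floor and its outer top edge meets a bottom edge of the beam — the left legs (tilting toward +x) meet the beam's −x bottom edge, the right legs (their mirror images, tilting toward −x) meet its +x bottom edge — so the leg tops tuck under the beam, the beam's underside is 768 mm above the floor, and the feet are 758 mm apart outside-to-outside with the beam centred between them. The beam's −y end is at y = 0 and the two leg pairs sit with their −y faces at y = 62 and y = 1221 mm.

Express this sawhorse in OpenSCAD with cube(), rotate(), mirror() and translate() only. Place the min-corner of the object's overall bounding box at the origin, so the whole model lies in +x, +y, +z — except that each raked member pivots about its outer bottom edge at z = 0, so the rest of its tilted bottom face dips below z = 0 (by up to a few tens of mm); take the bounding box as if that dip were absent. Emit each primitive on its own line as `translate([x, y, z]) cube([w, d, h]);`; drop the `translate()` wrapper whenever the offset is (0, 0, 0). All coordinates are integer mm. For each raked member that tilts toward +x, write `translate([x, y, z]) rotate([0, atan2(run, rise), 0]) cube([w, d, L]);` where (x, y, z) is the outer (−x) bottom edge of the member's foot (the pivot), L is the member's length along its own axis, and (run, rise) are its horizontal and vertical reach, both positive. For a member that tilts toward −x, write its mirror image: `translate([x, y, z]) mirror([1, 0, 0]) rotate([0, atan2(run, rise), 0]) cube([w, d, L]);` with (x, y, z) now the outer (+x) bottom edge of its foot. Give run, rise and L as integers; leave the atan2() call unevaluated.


translate([320, 0, 768]) cube([118, 1327, 60]);
translate([0, 62, 0]) rotate([0, atan2(320, 768), 0]) cube([44, 44, 832]);
translate([758, 62, 0]) mirror([1, 0, 0]) rotate([0, atan2(320, 768), 0]) cube([44, 44, 832]);
translate([0, 1221, 0]) rotate([0, atan2(320, 768), 0]) cube([44, 44, 832]);
translate([758, 1221, 0]) mirror([1, 0, 0]) rotate([0, atan2(320, 768), 0]) cube([44, 44, 832]);


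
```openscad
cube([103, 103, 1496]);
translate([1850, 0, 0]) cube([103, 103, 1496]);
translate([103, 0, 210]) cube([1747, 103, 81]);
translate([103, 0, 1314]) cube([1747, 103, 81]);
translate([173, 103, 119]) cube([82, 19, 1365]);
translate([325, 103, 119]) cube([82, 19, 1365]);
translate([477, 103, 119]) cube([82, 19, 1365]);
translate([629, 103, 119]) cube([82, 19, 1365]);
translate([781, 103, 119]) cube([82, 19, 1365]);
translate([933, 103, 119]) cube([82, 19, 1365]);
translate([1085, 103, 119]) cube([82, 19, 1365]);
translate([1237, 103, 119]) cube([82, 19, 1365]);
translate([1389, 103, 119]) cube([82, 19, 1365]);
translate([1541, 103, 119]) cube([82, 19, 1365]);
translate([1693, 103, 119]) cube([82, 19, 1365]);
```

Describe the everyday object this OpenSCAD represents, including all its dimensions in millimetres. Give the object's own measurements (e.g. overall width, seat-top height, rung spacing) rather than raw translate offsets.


A fence section. Two 103×103 mm posts, 1496 mm tall, stand on the floor with a clear span of 1747 mm between their inner faces. Two horizontal rails of 103×81 mm section span the gap between the posts with their undersides at z = 210 mm and z = 1314 mm, flush with the posts' −y face. 11 pickets, each 82 mm wide, 19 mm thick and 1365 mm tall, are fixed to the +y face of the rails with their bottoms at z = 119 mm, spaced across the span with a 70 mm gap after the −x post and between neighbouring pickets, with 75 mm left before the +x post.


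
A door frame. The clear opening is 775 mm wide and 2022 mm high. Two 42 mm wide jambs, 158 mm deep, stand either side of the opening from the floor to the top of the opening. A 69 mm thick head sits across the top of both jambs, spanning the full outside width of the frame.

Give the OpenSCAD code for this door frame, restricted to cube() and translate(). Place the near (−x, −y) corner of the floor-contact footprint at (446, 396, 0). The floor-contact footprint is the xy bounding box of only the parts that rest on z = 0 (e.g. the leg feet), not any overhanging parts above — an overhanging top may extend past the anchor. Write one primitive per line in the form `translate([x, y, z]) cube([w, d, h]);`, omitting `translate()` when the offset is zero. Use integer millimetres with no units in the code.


translate([446, 396, 0]) cube([42, 158, 2022]);
translate([1263, 396, 0]) cube([42, 158, 2022]);
translate([446, 396, 2022]) cube([859, 158, 69]);


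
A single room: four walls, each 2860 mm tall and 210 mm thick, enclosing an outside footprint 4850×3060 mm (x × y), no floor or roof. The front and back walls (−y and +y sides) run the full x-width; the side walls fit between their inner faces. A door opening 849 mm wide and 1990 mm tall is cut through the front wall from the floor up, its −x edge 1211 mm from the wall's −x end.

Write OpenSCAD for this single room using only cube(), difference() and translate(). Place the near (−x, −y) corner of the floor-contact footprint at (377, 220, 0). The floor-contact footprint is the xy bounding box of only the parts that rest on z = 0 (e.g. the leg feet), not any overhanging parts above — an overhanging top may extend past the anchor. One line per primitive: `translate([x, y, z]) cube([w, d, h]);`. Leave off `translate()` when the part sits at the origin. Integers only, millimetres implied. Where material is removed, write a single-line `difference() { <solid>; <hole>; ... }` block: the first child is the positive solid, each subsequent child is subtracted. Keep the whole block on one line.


difference() { translate([377, 220, 0]) cube([4850, 210, 2860]); translate([1588, 220, 0]) cube([849, 210, 1990]); }
translate([377, 3070, 0]) cube([4850, 210, 2860]);
translate([377, 430, 0]) cube([210, 2640, 2860]);
translate([5017, 430, 0]) cube([210, 2640, 2860]);


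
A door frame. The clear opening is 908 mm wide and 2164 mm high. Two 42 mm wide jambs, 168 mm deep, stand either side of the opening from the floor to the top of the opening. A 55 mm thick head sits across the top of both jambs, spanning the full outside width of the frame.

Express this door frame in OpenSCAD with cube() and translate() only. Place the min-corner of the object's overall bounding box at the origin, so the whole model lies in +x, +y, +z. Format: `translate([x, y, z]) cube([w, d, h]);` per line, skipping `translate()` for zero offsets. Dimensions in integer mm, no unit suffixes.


cube([42, 168, 2164]);
translate([950, 0, 0]) cube([42, 168, 2164]);
translate([0, 0, 2164]) cube([992, 168, 55]);


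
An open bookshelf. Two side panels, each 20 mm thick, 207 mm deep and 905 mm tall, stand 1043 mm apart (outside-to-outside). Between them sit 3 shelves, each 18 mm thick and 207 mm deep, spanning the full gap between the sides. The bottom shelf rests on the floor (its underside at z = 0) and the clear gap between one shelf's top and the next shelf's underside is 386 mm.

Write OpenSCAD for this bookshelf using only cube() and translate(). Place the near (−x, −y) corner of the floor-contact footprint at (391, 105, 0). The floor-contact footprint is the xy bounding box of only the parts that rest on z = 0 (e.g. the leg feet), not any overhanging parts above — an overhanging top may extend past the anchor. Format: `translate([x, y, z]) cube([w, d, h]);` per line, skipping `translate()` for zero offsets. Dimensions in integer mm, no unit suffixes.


translate([391, 105, 0]) cube([20, 207, 905]);
translate([1414, 105, 0]) cube([20, 207, 905]);
translate([411, 105, 0]) cube([1003, 207, 18]);
translate([411, 105, 404]) cube([1003, 207, 18]);
translate([411, 105, 808]) cube([1003, 207, 18]);


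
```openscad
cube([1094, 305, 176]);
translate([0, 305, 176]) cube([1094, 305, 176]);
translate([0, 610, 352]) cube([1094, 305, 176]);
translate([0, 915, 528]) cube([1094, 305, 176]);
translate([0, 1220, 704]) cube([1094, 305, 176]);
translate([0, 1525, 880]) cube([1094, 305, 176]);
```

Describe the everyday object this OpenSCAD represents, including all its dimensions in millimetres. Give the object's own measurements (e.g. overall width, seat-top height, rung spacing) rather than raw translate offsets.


A straight staircase of 6 solid steps. Each step is 1094 mm wide (x), 305 mm deep (y, the going) and 176 mm tall (the rise). The first step rests on the floor; each subsequent step sits one going further in +y and one rise higher in +z, directly behind and above the previous step with no overlap.


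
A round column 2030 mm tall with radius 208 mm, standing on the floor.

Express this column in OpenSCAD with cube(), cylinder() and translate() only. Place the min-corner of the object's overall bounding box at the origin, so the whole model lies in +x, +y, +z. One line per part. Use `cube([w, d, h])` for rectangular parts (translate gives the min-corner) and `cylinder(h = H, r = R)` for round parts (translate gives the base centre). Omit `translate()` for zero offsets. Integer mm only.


translate([208, 208, 0]) cylinder(h = 2030, r = 208);


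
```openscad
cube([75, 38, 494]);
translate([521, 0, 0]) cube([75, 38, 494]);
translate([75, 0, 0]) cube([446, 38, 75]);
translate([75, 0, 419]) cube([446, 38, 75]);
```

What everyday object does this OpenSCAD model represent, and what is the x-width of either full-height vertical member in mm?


A picture frame. The border width is 75 mm.

Four thin pieces enclosing a rectangular opening — a picture frame. The two full-height stiles are 494 mm tall; the top rail sits at z = 419 and is 75 mm tall, so the border above the opening is 494 − 419 = 75 mm, matching the stile x-width.


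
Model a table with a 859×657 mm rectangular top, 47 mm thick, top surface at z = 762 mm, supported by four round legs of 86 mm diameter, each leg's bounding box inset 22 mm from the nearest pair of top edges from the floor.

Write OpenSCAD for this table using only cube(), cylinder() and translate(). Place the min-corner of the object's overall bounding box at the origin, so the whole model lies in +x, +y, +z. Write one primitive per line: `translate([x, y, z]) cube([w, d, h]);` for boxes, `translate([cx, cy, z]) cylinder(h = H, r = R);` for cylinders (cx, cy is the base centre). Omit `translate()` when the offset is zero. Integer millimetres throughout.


// leg_h = 762 - 47 = 715
translate([0, 0, 715]) cube([859, 657, 47]);
translate([65, 65, 0]) cylinder(h = 715, r = 43);
translate([794, 65, 0]) cylinder(h = 715, r = 43);
translate([65, 592, 0]) cylinder(h = 715, r = 43);
translate([794, 592, 0]) cylinder(h = 715, r = 43);


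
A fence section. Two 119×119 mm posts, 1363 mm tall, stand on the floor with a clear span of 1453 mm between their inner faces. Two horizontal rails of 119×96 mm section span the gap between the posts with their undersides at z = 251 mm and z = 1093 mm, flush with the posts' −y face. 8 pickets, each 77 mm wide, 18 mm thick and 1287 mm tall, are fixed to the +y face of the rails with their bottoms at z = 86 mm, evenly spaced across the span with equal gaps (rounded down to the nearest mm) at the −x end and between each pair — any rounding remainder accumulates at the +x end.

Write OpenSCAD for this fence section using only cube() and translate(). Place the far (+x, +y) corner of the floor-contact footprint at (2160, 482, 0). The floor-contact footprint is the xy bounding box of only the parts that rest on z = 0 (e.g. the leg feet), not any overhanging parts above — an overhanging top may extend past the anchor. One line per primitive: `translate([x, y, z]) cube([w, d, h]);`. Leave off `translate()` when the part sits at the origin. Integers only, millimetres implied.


translate([469, 363, 0]) cube([119, 119, 1363]);
translate([2041, 363, 0]) cube([119, 119, 1363]);
translate([588, 363, 251]) cube([1453, 119, 96]);
translate([588, 363, 1093]) cube([1453, 119, 96]);
translate([681, 482, 86]) cube([77, 18, 1287]);
translate([851, 482, 86]) cube([77, 18, 1287]);
translate([1021, 482, 86]) cube([77, 18, 1287]);
translate([1191, 482, 86]) cube([77, 18, 1287]);
translate([1361, 482, 86]) cube([77, 18, 1287]);
translate([1531, 482, 86]) cube([77, 18, 1287]);
translate([1701, 482, 86]) cube([77, 18, 1287]);
translate([1871, 482, 86]) cube([77, 18, 1287]);


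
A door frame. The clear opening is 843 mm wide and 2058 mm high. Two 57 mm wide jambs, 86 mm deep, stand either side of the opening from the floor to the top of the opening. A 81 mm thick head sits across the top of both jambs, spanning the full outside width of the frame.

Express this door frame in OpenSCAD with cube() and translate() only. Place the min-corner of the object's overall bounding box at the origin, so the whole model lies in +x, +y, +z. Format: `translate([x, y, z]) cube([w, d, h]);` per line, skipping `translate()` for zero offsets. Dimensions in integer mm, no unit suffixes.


cube([57, 86, 2058]);
translate([900, 0, 0]) cube([57, 86, 2058]);
translate([0, 0, 2058]) cube([957, 86, 81]);


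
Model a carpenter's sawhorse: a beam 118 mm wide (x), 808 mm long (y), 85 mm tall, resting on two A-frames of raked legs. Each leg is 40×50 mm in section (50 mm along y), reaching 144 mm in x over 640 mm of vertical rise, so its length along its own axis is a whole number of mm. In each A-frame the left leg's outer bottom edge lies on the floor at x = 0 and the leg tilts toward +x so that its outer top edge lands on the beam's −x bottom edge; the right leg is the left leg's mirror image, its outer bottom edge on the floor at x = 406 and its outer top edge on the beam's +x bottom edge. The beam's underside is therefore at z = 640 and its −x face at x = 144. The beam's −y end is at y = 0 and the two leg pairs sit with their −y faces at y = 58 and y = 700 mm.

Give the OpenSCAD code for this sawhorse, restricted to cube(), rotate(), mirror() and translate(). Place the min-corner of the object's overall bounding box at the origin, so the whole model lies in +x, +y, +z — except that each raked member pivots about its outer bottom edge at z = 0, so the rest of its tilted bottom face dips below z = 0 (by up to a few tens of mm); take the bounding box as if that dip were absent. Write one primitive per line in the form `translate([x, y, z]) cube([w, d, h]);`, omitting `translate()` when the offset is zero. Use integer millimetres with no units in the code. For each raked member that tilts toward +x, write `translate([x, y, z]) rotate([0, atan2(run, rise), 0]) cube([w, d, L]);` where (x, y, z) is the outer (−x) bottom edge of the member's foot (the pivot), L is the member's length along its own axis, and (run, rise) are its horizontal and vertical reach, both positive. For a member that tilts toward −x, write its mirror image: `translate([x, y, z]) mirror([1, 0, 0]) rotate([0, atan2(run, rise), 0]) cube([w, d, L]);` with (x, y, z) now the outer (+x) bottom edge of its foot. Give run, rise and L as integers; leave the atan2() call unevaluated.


translate([144, 0, 640]) cube([118, 808, 85]);
translate([0, 58, 0]) rotate([0, atan2(144, 640), 0]) cube([40, 50, 656]);
translate([406, 58, 0]) mirror([1, 0, 0]) rotate([0, atan2(144, 640), 0]) cube([40, 50, 656]);
translate([0, 700, 0]) rotate([0, atan2(144, 640), 0]) cube([40, 50, 656]);
translate([406, 700, 0]) mirror([1, 0, 0]) rotate([0, atan2(144, 640), 0]) cube([40, 50, 656]);


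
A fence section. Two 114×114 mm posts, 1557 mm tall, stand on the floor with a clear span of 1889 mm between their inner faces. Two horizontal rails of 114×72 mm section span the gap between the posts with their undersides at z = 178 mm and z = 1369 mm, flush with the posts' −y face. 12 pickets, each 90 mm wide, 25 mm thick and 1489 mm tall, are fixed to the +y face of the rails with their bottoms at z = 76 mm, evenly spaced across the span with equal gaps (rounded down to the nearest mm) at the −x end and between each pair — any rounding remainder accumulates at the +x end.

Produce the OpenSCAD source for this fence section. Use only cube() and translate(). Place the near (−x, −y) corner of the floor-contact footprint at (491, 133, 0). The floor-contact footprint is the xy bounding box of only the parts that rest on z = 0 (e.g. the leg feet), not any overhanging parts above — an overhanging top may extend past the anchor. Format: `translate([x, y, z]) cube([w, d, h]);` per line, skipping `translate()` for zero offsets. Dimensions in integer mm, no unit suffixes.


translate([491, 133, 0]) cube([114, 114, 1557]);
translate([2494, 133, 0]) cube([114, 114, 1557]);
translate([605, 133, 178]) cube([1889, 114, 72]);
translate([605, 133, 1369]) cube([1889, 114, 72]);
translate([667, 247, 76]) cube([90, 25, 1489]);
translate([819, 247, 76]) cube([90, 25, 1489]);
translate([971, 247, 76]) cube([90, 25, 1489]);
translate([1123, 247, 76]) cube([90, 25, 1489]);
translate([1275, 247, 76]) cube([90, 25, 1489]);
translate([1427, 247, 76]) cube([90, 25, 1489]);
translate([1579, 247, 76]) cube([90, 25, 1489]);
translate([1731, 247, 76]) cube([90, 25, 1489]);
translate([1883, 247, 76]) cube([90, 25, 1489]);
translate([2035, 247, 76]) cube([90, 25, 1489]);
translate([2187, 247, 76]) cube([90, 25, 1489]);
translate([2339, 247, 76]) cube([90, 25, 1489]);


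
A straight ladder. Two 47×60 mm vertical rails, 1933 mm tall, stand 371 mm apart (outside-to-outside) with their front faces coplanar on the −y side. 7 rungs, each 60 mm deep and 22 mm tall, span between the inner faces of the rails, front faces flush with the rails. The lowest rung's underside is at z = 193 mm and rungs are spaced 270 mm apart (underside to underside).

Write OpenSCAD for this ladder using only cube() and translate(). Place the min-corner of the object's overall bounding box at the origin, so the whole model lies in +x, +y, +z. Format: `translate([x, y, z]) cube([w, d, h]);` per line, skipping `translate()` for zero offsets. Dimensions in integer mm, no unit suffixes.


// rung span = 371 - 2*47 = 277
// rung[k] z = 193 + k*270
cube([47, 60, 1933]);
translate([324, 0, 0]) cube([47, 60, 1933]);
translate([47, 0, 193]) cube([277, 60, 22]);
translate([47, 0, 463]) cube([277, 60, 22]);
translate([47, 0, 733]) cube([277, 60, 22]);
translate([47, 0, 1003]) cube([277, 60, 22]);
translate([47, 0, 1273]) cube([277, 60, 22]);
translate([47, 0, 1543]) cube([277, 60, 22]);
translate([47, 0, 1813]) cube([277, 60, 22]);


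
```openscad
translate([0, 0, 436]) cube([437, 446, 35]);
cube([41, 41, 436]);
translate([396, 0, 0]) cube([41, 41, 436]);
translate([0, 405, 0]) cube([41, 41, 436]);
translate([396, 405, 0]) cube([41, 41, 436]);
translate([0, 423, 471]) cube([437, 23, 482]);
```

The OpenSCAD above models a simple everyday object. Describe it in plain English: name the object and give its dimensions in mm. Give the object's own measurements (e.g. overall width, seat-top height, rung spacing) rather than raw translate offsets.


A chair. The seat is a 437×446×35 mm slab with its top at z = 471 mm, on four 41×41 mm corner legs (flush with the seat edges, standing on z = 0). A flat backrest 23 mm thick, 482 mm tall, spans the full seat width and rises from the seat top along its +y edge, rear face flush with the rear of the seat.


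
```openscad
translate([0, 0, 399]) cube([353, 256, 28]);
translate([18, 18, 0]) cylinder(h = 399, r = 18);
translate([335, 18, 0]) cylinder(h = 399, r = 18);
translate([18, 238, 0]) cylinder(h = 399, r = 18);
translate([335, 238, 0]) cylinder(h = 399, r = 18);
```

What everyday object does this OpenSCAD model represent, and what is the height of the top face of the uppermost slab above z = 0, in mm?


A stool. The seat height is 427 mm.

A 353×256×28 slab at z = 399 on four corner cylinders — a stool. The seat top is 399 + 28 = 427 mm.


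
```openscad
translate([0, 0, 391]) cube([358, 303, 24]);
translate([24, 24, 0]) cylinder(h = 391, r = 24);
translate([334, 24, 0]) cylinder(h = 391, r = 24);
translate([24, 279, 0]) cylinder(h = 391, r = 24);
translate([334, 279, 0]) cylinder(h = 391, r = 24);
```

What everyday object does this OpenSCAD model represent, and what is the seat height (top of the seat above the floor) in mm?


A stool. The seat height is 415 mm.

A 358×303×24 slab at z = 391 on four corner cylinders — a stool. The seat top is 391 + 24 = 415 mm.


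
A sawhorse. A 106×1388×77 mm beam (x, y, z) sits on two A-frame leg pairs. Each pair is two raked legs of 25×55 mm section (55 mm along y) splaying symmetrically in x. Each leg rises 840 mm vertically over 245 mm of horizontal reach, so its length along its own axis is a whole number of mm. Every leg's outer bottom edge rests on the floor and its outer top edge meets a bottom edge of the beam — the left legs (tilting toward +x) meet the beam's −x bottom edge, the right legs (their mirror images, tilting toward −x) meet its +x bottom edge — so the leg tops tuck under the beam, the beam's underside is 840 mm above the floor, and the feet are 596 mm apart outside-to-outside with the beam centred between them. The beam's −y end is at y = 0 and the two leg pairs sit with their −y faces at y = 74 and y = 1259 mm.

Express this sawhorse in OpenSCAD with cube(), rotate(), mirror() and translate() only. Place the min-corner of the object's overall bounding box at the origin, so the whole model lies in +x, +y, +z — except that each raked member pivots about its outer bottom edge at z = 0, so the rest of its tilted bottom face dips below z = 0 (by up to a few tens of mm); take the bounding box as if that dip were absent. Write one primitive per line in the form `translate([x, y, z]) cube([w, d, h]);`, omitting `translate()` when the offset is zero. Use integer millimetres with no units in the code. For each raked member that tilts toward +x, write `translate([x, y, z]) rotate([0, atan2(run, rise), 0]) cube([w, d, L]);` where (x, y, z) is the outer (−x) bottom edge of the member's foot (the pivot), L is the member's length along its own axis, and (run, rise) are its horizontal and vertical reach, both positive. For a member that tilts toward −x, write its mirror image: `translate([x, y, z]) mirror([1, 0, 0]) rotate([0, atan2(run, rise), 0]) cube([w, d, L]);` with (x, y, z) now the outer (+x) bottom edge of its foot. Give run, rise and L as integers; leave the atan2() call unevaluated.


translate([245, 0, 840]) cube([106, 1388, 77]);
translate([0, 74, 0]) rotate([0, atan2(245, 840), 0]) cube([25, 55, 875]);
translate([596, 74, 0]) mirror([1, 0, 0]) rotate([0, atan2(245, 840), 0]) cube([25, 55, 875]);
translate([0, 1259, 0]) rotate([0, atan2(245, 840), 0]) cube([25, 55, 875]);
translate([596, 1259, 0]) mirror([1, 0, 0]) rotate([0, atan2(245, 840), 0]) cube([25, 55, 875]);


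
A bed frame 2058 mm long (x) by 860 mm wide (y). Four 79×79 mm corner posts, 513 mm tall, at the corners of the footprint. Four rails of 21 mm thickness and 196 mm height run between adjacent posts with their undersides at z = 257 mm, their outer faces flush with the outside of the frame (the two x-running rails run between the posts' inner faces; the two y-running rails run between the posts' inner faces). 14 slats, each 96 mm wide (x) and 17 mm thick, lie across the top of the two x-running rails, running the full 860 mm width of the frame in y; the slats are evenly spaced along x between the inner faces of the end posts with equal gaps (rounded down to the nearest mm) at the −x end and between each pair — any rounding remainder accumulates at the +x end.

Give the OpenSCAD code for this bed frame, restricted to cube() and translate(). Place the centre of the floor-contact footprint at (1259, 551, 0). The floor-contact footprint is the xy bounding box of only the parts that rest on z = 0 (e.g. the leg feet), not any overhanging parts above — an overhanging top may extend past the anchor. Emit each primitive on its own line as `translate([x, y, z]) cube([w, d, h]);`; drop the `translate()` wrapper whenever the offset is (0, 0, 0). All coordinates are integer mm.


translate([230, 121, 0]) cube([79, 79, 513]);
translate([230, 902, 0]) cube([79, 79, 513]);
translate([2209, 121, 0]) cube([79, 79, 513]);
translate([2209, 902, 0]) cube([79, 79, 513]);
translate([309, 121, 257]) cube([1900, 21, 196]);
translate([309, 960, 257]) cube([1900, 21, 196]);
translate([230, 200, 257]) cube([21, 702, 196]);
translate([2267, 200, 257]) cube([21, 702, 196]);
translate([346, 121, 453]) cube([96, 860, 17]);
translate([479, 121, 453]) cube([96, 860, 17]);
translate([612, 121, 453]) cube([96, 860, 17]);
translate([745, 121, 453]) cube([96, 860, 17]);
translate([878, 121, 453]) cube([96, 860, 17]);
translate([1011, 121, 453]) cube([96, 860, 17]);
translate([1144, 121, 453]) cube([96, 860, 17]);
translate([1277, 121, 453]) cube([96, 860, 17]);
translate([1410, 121, 453]) cube([96, 860, 17]);
translate([1543, 121, 453]) cube([96, 860, 17]);
translate([1676, 121, 453]) cube([96, 860, 17]);
translate([1809, 121, 453]) cube([96, 860, 17]);
translate([1942, 121, 453]) cube([96, 860, 17]);
translate([2075, 121, 453]) cube([96, 860, 17]);


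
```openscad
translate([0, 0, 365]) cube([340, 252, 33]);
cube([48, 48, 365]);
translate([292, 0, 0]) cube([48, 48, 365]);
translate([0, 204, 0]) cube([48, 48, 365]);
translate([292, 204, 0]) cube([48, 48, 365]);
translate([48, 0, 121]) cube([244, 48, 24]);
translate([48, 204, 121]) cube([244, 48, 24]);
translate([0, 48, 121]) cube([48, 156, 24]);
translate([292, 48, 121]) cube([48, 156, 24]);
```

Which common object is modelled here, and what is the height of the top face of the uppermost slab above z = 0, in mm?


A stool. The seat height is 398 mm.

A 340×252×33 slab at z = 365 on four corner posts — a stool. The seat top is 365 + 33 = 398 mm.


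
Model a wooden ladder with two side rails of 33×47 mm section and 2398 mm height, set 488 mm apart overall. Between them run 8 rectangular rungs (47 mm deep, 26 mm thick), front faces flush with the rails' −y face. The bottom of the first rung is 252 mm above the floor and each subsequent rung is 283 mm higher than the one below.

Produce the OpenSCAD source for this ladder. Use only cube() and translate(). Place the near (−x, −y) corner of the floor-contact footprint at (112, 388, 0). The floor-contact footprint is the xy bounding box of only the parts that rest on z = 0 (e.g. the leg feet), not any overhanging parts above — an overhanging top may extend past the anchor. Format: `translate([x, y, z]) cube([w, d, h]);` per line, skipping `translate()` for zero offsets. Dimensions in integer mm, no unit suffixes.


translate([112, 388, 0]) cube([33, 47, 2398]);
translate([567, 388, 0]) cube([33, 47, 2398]);
translate([145, 388, 252]) cube([422, 47, 26]);
translate([145, 388, 535]) cube([422, 47, 26]);
translate([145, 388, 818]) cube([422, 47, 26]);
translate([145, 388, 1101]) cube([422, 47, 26]);
translate([145, 388, 1384]) cube([422, 47, 26]);
translate([145, 388, 1667]) cube([422, 47, 26]);
translate([145, 388, 1950]) cube([422, 47, 26]);
translate([145, 388, 2233]) cube([422, 47, 26]);
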